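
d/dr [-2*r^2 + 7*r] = 7 - 4*r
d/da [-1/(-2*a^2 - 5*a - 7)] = (-4*a - 5)/(2*a^2 + 5*a + 7)^2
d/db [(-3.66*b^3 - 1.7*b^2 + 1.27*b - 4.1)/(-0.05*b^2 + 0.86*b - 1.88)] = (0.183*b^4 - 6.2952*b^3 + 19.2439*b^2 + 5.982*b + 1.1384)/(0.0025*b^4 - 0.086*b^3 + 0.9276*b^2 - 3.2336*b + 3.5344)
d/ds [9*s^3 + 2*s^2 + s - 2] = 27*s^2 + 4*s + 1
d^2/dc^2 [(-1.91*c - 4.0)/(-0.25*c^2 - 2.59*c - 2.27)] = ((0.5*c + 2.59)*(1.0*c + 5.18)*(1.91*c + 4.0) - (2.865*c + 11.8938)*(0.25*c^2 + 2.59*c + 2.27))/(0.25*c^2 + 2.59*c + 2.27)^3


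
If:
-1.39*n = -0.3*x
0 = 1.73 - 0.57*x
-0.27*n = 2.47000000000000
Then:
No Solution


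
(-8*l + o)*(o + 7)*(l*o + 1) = -8*l^2*o^2 - 56*l^2*o + l*o^3 + 7*l*o^2 - 8*l*o - 56*l + o^2 + 7*o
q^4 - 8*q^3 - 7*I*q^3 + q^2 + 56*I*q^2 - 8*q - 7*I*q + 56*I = (q - 8)*(q - 7*I)*(q - I)*(q + I)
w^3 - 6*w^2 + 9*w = w*(w - 3)^2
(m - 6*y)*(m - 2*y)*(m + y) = m^3 - 7*m^2*y + 4*m*y^2 + 12*y^3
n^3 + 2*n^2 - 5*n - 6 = (n - 2)*(n + 1)*(n + 3)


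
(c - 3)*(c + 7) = c^2 + 4*c - 21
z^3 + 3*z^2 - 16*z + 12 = (z - 2)*(z - 1)*(z + 6)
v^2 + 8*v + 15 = (v + 3)*(v + 5)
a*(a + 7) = a^2 + 7*a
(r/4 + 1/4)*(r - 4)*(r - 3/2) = r^3/4 - 9*r^2/8 + r/8 + 3/2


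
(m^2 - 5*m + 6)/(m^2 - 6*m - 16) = (-m^2 + 5*m - 6)/(-m^2 + 6*m + 16)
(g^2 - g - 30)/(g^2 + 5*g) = (g - 6)/g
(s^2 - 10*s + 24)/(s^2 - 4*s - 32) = (-s^2 + 10*s - 24)/(-s^2 + 4*s + 32)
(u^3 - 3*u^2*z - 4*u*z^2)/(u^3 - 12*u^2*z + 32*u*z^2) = (-u - z)/(-u + 8*z)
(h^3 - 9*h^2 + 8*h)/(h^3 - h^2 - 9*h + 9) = h*(h - 8)/(h^2 - 9)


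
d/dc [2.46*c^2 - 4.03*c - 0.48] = 4.92*c - 4.03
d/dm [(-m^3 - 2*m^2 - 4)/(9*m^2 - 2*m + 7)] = (-9*m^4 + 4*m^3 - 17*m^2 + 44*m - 8)/(81*m^4 - 36*m^3 + 130*m^2 - 28*m + 49)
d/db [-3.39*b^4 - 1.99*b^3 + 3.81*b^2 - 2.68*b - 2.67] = -13.56*b^3 - 5.97*b^2 + 7.62*b - 2.68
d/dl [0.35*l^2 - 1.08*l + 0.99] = 0.7*l - 1.08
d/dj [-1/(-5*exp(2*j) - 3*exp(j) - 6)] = (-10*exp(j) - 3)*exp(j)/(5*exp(2*j) + 3*exp(j) + 6)^2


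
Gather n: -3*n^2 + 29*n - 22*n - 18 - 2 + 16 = -3*n^2 + 7*n - 4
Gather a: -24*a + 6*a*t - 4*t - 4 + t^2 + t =a*(6*t - 24) + t^2 - 3*t - 4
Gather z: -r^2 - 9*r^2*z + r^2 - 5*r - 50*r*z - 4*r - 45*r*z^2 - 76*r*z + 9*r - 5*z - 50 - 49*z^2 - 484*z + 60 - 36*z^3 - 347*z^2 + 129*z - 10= -36*z^3 + z^2*(-45*r - 396) + z*(-9*r^2 - 126*r - 360)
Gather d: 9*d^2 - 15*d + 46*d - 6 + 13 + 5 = 9*d^2 + 31*d + 12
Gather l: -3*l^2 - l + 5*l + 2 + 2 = -3*l^2 + 4*l + 4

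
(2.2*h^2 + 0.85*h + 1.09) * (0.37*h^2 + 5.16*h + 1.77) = 0.814*h^4 + 11.6665*h^3 + 8.6833*h^2 + 7.1289*h + 1.9293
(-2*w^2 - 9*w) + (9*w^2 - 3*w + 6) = 7*w^2 - 12*w + 6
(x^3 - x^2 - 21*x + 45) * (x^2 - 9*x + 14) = x^5 - 10*x^4 + 2*x^3 + 220*x^2 - 699*x + 630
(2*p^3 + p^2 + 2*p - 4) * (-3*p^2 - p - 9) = -6*p^5 - 5*p^4 - 25*p^3 + p^2 - 14*p + 36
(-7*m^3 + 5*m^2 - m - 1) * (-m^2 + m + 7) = 7*m^5 - 12*m^4 - 43*m^3 + 35*m^2 - 8*m - 7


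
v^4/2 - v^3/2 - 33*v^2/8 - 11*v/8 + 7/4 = (v/2 + 1)*(v - 7/2)*(v - 1/2)*(v + 1)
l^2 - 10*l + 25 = (l - 5)^2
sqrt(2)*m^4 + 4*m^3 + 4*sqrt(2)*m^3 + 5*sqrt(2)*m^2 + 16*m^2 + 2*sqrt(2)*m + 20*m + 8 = (m + 1)*(m + 2)*(m + 2*sqrt(2))*(sqrt(2)*m + sqrt(2))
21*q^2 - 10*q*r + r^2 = (-7*q + r)*(-3*q + r)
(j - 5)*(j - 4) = j^2 - 9*j + 20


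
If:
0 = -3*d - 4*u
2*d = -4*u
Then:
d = 0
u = 0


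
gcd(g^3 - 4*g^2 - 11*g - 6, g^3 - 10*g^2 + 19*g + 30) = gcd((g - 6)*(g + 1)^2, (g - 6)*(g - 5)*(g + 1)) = g^2 - 5*g - 6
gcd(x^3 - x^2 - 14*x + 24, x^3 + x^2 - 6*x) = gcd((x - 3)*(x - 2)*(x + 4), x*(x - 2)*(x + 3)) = x - 2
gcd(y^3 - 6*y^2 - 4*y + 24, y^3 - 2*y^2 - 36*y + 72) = y^2 - 8*y + 12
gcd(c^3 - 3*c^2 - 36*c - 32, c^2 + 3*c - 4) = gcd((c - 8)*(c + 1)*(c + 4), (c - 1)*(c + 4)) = c + 4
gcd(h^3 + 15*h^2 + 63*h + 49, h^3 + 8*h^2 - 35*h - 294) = h^2 + 14*h + 49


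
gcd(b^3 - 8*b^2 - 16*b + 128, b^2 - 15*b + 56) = b - 8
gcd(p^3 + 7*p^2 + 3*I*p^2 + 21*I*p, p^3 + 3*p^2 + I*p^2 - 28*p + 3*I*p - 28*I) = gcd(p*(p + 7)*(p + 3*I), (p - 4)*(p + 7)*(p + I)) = p + 7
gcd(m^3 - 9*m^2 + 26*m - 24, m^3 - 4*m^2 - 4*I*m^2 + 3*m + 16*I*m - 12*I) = m - 3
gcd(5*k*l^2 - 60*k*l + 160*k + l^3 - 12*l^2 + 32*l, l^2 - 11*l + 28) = l - 4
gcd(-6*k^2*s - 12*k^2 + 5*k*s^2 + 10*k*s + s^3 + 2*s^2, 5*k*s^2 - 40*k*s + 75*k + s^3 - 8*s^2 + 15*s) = 1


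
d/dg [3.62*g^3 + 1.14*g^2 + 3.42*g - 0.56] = 10.86*g^2 + 2.28*g + 3.42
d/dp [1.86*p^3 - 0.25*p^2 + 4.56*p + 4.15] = 5.58*p^2 - 0.5*p + 4.56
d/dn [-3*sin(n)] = -3*cos(n)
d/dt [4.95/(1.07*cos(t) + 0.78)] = 5.2965*sin(t)/(1.07*cos(t) + 0.78)^2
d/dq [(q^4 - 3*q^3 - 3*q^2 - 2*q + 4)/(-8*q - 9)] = (-24*q^4 + 12*q^3 + 105*q^2 + 54*q + 50)/(64*q^2 + 144*q + 81)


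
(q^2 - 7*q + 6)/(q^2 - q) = (q - 6)/q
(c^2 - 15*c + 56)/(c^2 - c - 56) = (c - 7)/(c + 7)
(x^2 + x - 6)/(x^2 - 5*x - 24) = (x - 2)/(x - 8)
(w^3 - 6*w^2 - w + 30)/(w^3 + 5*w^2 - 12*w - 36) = (w - 5)/(w + 6)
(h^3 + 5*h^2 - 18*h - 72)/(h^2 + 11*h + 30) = (h^2 - h - 12)/(h + 5)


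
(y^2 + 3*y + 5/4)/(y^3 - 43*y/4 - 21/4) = (2*y + 5)/(2*y^2 - y - 21)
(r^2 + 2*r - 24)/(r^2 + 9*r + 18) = (r - 4)/(r + 3)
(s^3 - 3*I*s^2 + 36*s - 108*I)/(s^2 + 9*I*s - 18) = (s^2 - 9*I*s - 18)/(s + 3*I)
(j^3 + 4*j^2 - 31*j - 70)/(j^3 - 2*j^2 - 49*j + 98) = (j^2 - 3*j - 10)/(j^2 - 9*j + 14)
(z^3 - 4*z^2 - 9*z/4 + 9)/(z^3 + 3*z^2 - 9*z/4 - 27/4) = (z - 4)/(z + 3)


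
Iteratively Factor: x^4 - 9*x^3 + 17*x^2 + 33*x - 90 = (x + 2)*(x^3 - 11*x^2 + 39*x - 45) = (x - 3)*(x + 2)*(x^2 - 8*x + 15) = (x - 3)^2*(x + 2)*(x - 5)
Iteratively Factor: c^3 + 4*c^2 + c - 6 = (c + 2)*(c^2 + 2*c - 3) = (c - 1)*(c + 2)*(c + 3)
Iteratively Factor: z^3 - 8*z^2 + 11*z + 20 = (z - 4)*(z^2 - 4*z - 5) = (z - 5)*(z - 4)*(z + 1)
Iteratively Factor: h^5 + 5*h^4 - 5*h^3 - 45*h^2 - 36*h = (h)*(h^4 + 5*h^3 - 5*h^2 - 45*h - 36) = h*(h + 4)*(h^3 + h^2 - 9*h - 9) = h*(h + 3)*(h + 4)*(h^2 - 2*h - 3) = h*(h + 1)*(h + 3)*(h + 4)*(h - 3)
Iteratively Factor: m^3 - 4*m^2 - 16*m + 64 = (m - 4)*(m^2 - 16) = (m - 4)*(m + 4)*(m - 4)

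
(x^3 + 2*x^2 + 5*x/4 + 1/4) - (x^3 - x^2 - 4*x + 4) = 3*x^2 + 21*x/4 - 15/4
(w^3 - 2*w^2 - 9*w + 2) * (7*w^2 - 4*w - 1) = 7*w^5 - 18*w^4 - 56*w^3 + 52*w^2 + w - 2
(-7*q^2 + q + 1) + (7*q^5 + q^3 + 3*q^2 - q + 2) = 7*q^5 + q^3 - 4*q^2 + 3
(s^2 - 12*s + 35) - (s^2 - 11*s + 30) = 5 - s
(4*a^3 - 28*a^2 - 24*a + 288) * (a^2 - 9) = 4*a^5 - 28*a^4 - 60*a^3 + 540*a^2 + 216*a - 2592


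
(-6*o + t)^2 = 36*o^2 - 12*o*t + t^2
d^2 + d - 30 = (d - 5)*(d + 6)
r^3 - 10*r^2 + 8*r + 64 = (r - 8)*(r - 4)*(r + 2)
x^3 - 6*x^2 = x^2*(x - 6)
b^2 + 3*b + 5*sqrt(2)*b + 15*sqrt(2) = (b + 3)*(b + 5*sqrt(2))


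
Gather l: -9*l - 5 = -9*l - 5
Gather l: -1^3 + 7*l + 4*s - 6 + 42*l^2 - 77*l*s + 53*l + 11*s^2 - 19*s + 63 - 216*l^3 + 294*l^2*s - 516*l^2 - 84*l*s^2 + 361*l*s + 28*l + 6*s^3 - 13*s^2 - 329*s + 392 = -216*l^3 + l^2*(294*s - 474) + l*(-84*s^2 + 284*s + 88) + 6*s^3 - 2*s^2 - 344*s + 448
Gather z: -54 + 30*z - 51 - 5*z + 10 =25*z - 95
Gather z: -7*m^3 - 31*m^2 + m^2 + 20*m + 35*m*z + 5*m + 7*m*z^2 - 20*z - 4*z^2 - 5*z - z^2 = -7*m^3 - 30*m^2 + 25*m + z^2*(7*m - 5) + z*(35*m - 25)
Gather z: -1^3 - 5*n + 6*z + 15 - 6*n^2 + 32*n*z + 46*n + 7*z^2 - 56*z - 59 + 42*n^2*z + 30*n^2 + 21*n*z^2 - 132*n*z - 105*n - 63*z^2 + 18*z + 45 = 24*n^2 - 64*n + z^2*(21*n - 56) + z*(42*n^2 - 100*n - 32)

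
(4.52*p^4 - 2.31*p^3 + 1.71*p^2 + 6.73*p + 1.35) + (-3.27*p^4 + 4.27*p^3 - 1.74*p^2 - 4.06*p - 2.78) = 1.25*p^4 + 1.96*p^3 - 0.03*p^2 + 2.67*p - 1.43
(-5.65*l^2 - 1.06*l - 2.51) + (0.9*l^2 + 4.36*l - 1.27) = -4.75*l^2 + 3.3*l - 3.78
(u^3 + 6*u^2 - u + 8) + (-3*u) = u^3 + 6*u^2 - 4*u + 8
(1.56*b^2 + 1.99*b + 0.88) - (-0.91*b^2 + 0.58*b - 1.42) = 2.47*b^2 + 1.41*b + 2.3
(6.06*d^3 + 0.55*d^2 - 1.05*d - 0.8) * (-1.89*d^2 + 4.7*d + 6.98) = -11.4534*d^5 + 27.4425*d^4 + 46.8683*d^3 + 0.416*d^2 - 11.089*d - 5.584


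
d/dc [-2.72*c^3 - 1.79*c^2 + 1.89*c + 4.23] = -8.16*c^2 - 3.58*c + 1.89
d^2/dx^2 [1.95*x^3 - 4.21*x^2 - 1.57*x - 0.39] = 11.7*x - 8.42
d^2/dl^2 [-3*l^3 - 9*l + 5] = -18*l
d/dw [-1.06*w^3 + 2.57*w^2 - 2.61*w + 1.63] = -3.18*w^2 + 5.14*w - 2.61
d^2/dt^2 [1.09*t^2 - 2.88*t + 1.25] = 2.18000000000000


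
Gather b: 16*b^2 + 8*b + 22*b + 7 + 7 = 16*b^2 + 30*b + 14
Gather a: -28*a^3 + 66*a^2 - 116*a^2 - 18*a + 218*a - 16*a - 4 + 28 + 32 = -28*a^3 - 50*a^2 + 184*a + 56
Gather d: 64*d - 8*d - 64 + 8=56*d - 56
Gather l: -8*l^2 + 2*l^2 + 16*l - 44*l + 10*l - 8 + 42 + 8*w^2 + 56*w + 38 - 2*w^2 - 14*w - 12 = -6*l^2 - 18*l + 6*w^2 + 42*w + 60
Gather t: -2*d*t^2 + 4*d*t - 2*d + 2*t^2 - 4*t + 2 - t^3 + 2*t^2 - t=-2*d - t^3 + t^2*(4 - 2*d) + t*(4*d - 5) + 2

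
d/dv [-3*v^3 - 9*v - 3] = -9*v^2 - 9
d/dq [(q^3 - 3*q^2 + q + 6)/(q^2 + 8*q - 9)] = (q^4 + 16*q^3 - 52*q^2 + 42*q - 57)/(q^4 + 16*q^3 + 46*q^2 - 144*q + 81)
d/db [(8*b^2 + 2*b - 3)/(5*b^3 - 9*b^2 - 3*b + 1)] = (-40*b^4 - 20*b^3 + 39*b^2 - 38*b - 7)/(25*b^6 - 90*b^5 + 51*b^4 + 64*b^3 - 9*b^2 - 6*b + 1)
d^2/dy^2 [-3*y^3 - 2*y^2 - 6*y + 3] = -18*y - 4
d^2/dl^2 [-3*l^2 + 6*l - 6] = -6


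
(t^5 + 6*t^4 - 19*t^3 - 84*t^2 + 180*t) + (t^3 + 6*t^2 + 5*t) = t^5 + 6*t^4 - 18*t^3 - 78*t^2 + 185*t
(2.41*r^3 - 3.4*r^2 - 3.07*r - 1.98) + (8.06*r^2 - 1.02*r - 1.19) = 2.41*r^3 + 4.66*r^2 - 4.09*r - 3.17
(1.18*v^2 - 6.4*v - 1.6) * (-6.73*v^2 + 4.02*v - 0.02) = -7.9414*v^4 + 47.8156*v^3 - 14.9836*v^2 - 6.304*v + 0.032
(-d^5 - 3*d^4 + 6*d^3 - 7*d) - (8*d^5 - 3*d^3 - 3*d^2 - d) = -9*d^5 - 3*d^4 + 9*d^3 + 3*d^2 - 6*d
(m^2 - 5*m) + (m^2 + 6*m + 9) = 2*m^2 + m + 9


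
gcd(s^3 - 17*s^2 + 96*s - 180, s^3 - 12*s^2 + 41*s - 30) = s^2 - 11*s + 30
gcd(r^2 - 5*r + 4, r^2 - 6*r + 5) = r - 1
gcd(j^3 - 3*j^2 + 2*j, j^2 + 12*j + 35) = 1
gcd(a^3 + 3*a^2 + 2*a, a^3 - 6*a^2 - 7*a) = a^2 + a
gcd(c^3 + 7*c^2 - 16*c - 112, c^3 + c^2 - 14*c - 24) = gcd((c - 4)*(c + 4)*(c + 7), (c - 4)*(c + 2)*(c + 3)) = c - 4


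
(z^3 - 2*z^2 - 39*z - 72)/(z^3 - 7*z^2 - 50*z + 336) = (z^2 + 6*z + 9)/(z^2 + z - 42)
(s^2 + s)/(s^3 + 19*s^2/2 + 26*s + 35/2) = 2*s/(2*s^2 + 17*s + 35)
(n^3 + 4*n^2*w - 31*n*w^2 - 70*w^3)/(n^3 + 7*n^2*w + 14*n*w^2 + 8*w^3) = (n^2 + 2*n*w - 35*w^2)/(n^2 + 5*n*w + 4*w^2)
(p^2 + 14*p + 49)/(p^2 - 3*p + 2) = (p^2 + 14*p + 49)/(p^2 - 3*p + 2)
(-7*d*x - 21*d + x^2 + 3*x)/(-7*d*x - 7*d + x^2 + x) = (x + 3)/(x + 1)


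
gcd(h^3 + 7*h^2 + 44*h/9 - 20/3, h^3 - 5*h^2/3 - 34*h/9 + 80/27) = h^2 + h - 10/9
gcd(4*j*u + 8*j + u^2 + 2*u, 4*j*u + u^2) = 4*j + u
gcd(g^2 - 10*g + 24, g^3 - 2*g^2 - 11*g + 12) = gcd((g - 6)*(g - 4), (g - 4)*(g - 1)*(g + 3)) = g - 4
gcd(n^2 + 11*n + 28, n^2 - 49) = n + 7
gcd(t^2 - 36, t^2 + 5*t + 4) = 1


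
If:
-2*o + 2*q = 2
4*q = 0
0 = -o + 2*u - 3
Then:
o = -1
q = 0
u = 1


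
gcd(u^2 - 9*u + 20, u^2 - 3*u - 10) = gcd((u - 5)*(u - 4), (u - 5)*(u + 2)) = u - 5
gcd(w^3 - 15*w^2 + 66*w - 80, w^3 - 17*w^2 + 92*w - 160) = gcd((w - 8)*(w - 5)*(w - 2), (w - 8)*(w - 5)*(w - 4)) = w^2 - 13*w + 40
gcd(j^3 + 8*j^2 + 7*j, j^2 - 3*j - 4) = j + 1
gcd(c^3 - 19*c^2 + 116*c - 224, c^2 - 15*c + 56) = c^2 - 15*c + 56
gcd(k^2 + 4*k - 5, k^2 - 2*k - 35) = k + 5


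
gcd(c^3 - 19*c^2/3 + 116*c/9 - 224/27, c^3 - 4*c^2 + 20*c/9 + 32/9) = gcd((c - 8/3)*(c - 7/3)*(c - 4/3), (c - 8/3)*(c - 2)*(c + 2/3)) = c - 8/3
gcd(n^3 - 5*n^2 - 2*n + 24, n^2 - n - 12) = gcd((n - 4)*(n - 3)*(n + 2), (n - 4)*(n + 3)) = n - 4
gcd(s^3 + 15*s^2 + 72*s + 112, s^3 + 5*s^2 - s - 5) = 1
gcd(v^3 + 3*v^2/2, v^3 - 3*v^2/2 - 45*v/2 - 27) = v + 3/2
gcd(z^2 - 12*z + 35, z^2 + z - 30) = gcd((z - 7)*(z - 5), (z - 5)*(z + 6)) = z - 5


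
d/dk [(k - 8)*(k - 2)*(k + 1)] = 3*k^2 - 18*k + 6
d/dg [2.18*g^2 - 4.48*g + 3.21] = 4.36*g - 4.48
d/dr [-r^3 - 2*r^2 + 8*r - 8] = -3*r^2 - 4*r + 8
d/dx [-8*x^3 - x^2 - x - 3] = -24*x^2 - 2*x - 1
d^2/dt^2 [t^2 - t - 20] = 2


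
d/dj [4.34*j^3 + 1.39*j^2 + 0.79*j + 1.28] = 13.02*j^2 + 2.78*j + 0.79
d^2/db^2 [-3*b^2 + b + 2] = -6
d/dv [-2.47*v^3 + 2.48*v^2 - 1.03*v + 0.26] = -7.41*v^2 + 4.96*v - 1.03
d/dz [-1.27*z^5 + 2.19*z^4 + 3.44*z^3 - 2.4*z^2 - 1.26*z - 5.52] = -6.35*z^4 + 8.76*z^3 + 10.32*z^2 - 4.8*z - 1.26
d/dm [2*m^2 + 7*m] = 4*m + 7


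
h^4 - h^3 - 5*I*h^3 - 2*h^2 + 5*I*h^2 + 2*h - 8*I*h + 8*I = (h - 1)*(h - 4*I)*(h - 2*I)*(h + I)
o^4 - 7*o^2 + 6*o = o*(o - 2)*(o - 1)*(o + 3)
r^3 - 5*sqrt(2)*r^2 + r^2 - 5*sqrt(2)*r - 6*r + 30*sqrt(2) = (r - 2)*(r + 3)*(r - 5*sqrt(2))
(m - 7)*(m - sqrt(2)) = m^2 - 7*m - sqrt(2)*m + 7*sqrt(2)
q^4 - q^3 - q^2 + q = q*(q - 1)^2*(q + 1)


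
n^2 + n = n*(n + 1)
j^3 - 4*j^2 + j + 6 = (j - 3)*(j - 2)*(j + 1)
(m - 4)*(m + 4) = m^2 - 16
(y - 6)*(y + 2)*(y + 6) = y^3 + 2*y^2 - 36*y - 72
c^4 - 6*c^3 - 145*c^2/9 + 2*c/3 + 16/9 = (c - 8)*(c - 1/3)*(c + 1/3)*(c + 2)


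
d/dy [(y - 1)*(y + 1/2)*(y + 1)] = 3*y^2 + y - 1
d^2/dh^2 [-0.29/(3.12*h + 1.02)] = -5.645952/(3.12*h + 1.02)^3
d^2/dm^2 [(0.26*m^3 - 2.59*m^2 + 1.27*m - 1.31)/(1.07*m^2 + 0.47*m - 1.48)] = (-3.5527136788005e-15*m^4 + 6.451408*m^3 - 34.693194*m^2 + 11.531262*m - 14.307238)/(1.225043*m^6 + 1.614309*m^5 - 4.374267*m^4 - 4.361929*m^3 + 6.050388*m^2 + 3.088464*m - 3.241792)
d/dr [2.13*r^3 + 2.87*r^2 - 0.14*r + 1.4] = 6.39*r^2 + 5.74*r - 0.14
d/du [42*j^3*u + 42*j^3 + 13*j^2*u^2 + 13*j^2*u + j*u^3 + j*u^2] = j*(42*j^2 + 26*j*u + 13*j + 3*u^2 + 2*u)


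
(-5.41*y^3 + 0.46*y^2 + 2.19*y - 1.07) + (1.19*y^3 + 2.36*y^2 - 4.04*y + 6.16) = -4.22*y^3 + 2.82*y^2 - 1.85*y + 5.09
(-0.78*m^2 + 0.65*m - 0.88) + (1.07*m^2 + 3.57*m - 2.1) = 0.29*m^2 + 4.22*m - 2.98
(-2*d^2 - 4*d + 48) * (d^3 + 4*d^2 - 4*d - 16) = -2*d^5 - 12*d^4 + 40*d^3 + 240*d^2 - 128*d - 768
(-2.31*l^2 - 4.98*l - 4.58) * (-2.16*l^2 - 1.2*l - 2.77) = 4.9896*l^4 + 13.5288*l^3 + 22.2675*l^2 + 19.2906*l + 12.6866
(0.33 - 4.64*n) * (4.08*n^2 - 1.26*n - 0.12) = -18.9312*n^3 + 7.1928*n^2 + 0.141*n - 0.0396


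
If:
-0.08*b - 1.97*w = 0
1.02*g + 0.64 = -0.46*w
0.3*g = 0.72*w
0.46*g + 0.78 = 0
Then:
No Solution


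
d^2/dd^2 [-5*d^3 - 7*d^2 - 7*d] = -30*d - 14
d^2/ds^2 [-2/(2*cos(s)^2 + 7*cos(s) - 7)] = 2*(16*sin(s)^4 - 113*sin(s)^2 - 7*cos(s)/2 + 21*cos(3*s)/2 - 29)/(-2*sin(s)^2 + 7*cos(s) - 5)^3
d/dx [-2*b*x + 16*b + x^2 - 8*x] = -2*b + 2*x - 8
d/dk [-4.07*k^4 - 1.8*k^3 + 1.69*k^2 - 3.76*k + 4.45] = -16.28*k^3 - 5.4*k^2 + 3.38*k - 3.76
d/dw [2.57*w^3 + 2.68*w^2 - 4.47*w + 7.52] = 7.71*w^2 + 5.36*w - 4.47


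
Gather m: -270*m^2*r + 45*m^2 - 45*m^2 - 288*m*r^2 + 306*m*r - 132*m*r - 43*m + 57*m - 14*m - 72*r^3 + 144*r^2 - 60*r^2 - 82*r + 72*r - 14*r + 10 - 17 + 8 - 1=-270*m^2*r + m*(-288*r^2 + 174*r) - 72*r^3 + 84*r^2 - 24*r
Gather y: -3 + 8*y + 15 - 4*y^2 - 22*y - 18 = -4*y^2 - 14*y - 6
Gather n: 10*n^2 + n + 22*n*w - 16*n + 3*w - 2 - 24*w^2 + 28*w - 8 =10*n^2 + n*(22*w - 15) - 24*w^2 + 31*w - 10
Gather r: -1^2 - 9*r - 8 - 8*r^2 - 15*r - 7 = -8*r^2 - 24*r - 16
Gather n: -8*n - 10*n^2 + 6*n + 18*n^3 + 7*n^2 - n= 18*n^3 - 3*n^2 - 3*n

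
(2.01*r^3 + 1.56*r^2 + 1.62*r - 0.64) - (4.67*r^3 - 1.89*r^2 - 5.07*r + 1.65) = -2.66*r^3 + 3.45*r^2 + 6.69*r - 2.29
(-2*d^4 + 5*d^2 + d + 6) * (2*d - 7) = -4*d^5 + 14*d^4 + 10*d^3 - 33*d^2 + 5*d - 42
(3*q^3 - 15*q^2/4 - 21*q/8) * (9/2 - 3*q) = -9*q^4 + 99*q^3/4 - 9*q^2 - 189*q/16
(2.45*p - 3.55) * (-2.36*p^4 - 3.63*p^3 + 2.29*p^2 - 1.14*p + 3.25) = -5.782*p^5 - 0.515500000000001*p^4 + 18.497*p^3 - 10.9225*p^2 + 12.0095*p - 11.5375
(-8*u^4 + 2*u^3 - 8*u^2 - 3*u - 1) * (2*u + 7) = -16*u^5 - 52*u^4 - 2*u^3 - 62*u^2 - 23*u - 7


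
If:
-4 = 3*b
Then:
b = -4/3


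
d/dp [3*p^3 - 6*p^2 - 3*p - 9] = 9*p^2 - 12*p - 3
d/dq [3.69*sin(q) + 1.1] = 3.69*cos(q)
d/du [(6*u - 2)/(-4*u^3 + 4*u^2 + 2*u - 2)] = 2*(6*u^3 - 6*u^2 + 2*u - 1)/(4*u^6 - 8*u^5 + 8*u^3 - 3*u^2 - 2*u + 1)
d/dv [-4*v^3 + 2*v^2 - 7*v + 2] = -12*v^2 + 4*v - 7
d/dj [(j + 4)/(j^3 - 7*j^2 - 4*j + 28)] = (j^3 - 7*j^2 - 4*j + (j + 4)*(-3*j^2 + 14*j + 4) + 28)/(j^3 - 7*j^2 - 4*j + 28)^2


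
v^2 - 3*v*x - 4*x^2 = (v - 4*x)*(v + x)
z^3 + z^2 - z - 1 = (z - 1)*(z + 1)^2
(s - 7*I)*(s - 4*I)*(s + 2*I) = s^3 - 9*I*s^2 - 6*s - 56*I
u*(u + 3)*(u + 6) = u^3 + 9*u^2 + 18*u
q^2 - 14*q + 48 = (q - 8)*(q - 6)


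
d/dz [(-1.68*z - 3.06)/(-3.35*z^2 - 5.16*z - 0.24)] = (5.628*z^2 + 8.6688*z - (1.68*z + 3.06)*(6.7*z + 5.16) + 0.4032)/(3.35*z^2 + 5.16*z + 0.24)^2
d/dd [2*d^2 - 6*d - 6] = 4*d - 6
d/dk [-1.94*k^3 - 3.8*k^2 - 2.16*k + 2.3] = -5.82*k^2 - 7.6*k - 2.16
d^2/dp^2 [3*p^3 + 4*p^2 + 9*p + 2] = 18*p + 8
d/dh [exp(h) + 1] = exp(h)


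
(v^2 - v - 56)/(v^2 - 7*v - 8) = (v + 7)/(v + 1)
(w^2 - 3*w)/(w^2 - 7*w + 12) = w/(w - 4)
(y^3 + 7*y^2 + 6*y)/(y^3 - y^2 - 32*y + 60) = y*(y + 1)/(y^2 - 7*y + 10)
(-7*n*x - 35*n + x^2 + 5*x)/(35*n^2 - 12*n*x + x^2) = (x + 5)/(-5*n + x)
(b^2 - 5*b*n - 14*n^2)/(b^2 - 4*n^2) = (b - 7*n)/(b - 2*n)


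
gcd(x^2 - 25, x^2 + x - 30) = x - 5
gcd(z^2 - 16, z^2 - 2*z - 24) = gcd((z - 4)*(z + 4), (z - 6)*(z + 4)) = z + 4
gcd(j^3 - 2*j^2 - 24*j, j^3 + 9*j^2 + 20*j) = j^2 + 4*j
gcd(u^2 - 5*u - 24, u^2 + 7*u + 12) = u + 3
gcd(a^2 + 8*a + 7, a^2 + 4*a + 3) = a + 1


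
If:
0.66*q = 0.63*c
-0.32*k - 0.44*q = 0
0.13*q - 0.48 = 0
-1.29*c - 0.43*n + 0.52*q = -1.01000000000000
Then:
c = 3.87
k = -5.08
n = -4.79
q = 3.69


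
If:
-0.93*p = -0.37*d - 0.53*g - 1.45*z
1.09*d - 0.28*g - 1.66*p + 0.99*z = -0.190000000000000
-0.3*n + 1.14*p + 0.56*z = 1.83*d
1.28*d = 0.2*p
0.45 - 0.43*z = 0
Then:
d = 0.16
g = -1.15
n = 4.91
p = 1.04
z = 1.05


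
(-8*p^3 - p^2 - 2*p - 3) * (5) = -40*p^3 - 5*p^2 - 10*p - 15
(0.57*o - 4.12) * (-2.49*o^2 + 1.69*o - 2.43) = -1.4193*o^3 + 11.2221*o^2 - 8.3479*o + 10.0116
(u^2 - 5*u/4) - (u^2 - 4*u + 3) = 11*u/4 - 3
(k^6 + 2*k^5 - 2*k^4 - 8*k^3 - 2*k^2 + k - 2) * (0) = 0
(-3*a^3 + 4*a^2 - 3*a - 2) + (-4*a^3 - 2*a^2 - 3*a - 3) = -7*a^3 + 2*a^2 - 6*a - 5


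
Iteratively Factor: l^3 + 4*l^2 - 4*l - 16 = (l - 2)*(l^2 + 6*l + 8) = (l - 2)*(l + 4)*(l + 2)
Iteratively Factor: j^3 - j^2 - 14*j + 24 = (j - 2)*(j^2 + j - 12) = (j - 3)*(j - 2)*(j + 4)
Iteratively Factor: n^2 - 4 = (n - 2)*(n + 2)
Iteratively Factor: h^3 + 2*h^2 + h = (h)*(h^2 + 2*h + 1) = h*(h + 1)*(h + 1)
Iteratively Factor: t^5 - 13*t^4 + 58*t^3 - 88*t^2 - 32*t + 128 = (t - 4)*(t^4 - 9*t^3 + 22*t^2 - 32) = (t - 4)^2*(t^3 - 5*t^2 + 2*t + 8) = (t - 4)^2*(t + 1)*(t^2 - 6*t + 8) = (t - 4)^3*(t + 1)*(t - 2)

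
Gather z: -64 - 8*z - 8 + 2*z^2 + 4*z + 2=2*z^2 - 4*z - 70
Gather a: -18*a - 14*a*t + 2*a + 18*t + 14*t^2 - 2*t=a*(-14*t - 16) + 14*t^2 + 16*t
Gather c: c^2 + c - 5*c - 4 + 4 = c^2 - 4*c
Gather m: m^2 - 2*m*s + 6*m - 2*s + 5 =m^2 + m*(6 - 2*s) - 2*s + 5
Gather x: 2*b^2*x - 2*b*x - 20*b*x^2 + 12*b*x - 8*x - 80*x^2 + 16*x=x^2*(-20*b - 80) + x*(2*b^2 + 10*b + 8)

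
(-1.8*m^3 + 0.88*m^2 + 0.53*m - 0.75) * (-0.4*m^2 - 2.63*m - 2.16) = 0.72*m^5 + 4.382*m^4 + 1.3616*m^3 - 2.9947*m^2 + 0.8277*m + 1.62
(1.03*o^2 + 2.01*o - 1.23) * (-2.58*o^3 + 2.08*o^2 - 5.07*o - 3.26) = -2.6574*o^5 - 3.0434*o^4 + 2.1321*o^3 - 16.1069*o^2 - 0.316499999999999*o + 4.0098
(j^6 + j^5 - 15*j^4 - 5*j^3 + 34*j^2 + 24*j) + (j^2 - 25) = j^6 + j^5 - 15*j^4 - 5*j^3 + 35*j^2 + 24*j - 25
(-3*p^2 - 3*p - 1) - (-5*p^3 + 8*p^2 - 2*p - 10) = 5*p^3 - 11*p^2 - p + 9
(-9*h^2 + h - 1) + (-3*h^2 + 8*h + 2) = -12*h^2 + 9*h + 1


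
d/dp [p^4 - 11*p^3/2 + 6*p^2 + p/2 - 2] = 4*p^3 - 33*p^2/2 + 12*p + 1/2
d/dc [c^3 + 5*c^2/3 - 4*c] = 3*c^2 + 10*c/3 - 4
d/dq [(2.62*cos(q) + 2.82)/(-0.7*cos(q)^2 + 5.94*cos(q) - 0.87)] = (-1.834*cos(q)^2 - 3.948*cos(q) + 19.0302)*sin(q)/(0.49*cos(q)^4 - 8.316*cos(q)^3 + 36.5016*cos(q)^2 - 10.3356*cos(q) + 0.7569)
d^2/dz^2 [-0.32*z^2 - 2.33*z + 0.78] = -0.640000000000000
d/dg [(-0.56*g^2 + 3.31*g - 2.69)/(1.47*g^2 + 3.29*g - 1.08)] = (-6.7081*g^2 + 9.1182*g + 5.2753)/(2.1609*g^4 + 9.6726*g^3 + 7.6489*g^2 - 7.1064*g + 1.1664)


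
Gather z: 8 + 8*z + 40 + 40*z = 48*z + 48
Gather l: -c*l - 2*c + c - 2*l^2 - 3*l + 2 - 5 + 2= -c - 2*l^2 + l*(-c - 3) - 1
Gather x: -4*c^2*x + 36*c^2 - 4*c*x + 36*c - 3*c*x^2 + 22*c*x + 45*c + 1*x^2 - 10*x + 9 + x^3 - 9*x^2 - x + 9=36*c^2 + 81*c + x^3 + x^2*(-3*c - 8) + x*(-4*c^2 + 18*c - 11) + 18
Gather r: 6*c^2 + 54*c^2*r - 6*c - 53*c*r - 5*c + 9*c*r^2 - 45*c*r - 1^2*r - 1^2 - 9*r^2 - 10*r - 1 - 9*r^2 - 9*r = 6*c^2 - 11*c + r^2*(9*c - 18) + r*(54*c^2 - 98*c - 20) - 2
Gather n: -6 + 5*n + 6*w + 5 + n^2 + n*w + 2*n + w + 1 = n^2 + n*(w + 7) + 7*w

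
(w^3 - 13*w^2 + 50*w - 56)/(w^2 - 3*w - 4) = (w^2 - 9*w + 14)/(w + 1)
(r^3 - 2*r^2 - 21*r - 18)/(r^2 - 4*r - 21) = (r^2 - 5*r - 6)/(r - 7)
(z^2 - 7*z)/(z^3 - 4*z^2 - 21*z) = 1/(z + 3)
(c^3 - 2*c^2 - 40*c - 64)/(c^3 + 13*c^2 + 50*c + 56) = (c - 8)/(c + 7)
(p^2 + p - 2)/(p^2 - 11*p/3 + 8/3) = 3*(p + 2)/(3*p - 8)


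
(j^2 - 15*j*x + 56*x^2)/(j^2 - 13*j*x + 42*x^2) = (-j + 8*x)/(-j + 6*x)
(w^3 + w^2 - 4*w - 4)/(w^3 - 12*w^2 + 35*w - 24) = (w^3 + w^2 - 4*w - 4)/(w^3 - 12*w^2 + 35*w - 24)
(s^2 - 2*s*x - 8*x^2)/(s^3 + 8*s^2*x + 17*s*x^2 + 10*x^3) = (s - 4*x)/(s^2 + 6*s*x + 5*x^2)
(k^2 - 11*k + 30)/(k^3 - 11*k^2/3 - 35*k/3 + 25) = 3*(k - 6)/(3*k^2 + 4*k - 15)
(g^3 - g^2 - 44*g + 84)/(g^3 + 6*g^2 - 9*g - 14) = (g - 6)/(g + 1)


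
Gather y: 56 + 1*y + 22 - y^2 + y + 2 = -y^2 + 2*y + 80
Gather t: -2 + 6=4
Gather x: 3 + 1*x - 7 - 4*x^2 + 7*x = -4*x^2 + 8*x - 4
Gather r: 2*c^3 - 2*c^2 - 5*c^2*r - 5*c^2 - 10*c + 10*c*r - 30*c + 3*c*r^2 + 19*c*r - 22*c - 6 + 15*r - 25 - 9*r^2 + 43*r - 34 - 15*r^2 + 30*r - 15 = 2*c^3 - 7*c^2 - 62*c + r^2*(3*c - 24) + r*(-5*c^2 + 29*c + 88) - 80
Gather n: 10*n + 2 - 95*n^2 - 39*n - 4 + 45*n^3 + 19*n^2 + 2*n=45*n^3 - 76*n^2 - 27*n - 2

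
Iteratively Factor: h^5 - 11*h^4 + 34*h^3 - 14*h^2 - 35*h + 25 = (h - 1)*(h^4 - 10*h^3 + 24*h^2 + 10*h - 25) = (h - 1)*(h + 1)*(h^3 - 11*h^2 + 35*h - 25) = (h - 5)*(h - 1)*(h + 1)*(h^2 - 6*h + 5) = (h - 5)^2*(h - 1)*(h + 1)*(h - 1)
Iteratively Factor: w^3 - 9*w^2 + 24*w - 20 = (w - 5)*(w^2 - 4*w + 4) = (w - 5)*(w - 2)*(w - 2)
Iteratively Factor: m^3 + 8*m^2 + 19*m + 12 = (m + 3)*(m^2 + 5*m + 4) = (m + 1)*(m + 3)*(m + 4)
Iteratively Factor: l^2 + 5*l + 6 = (l + 2)*(l + 3)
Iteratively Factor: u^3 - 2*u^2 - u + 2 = (u + 1)*(u^2 - 3*u + 2) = (u - 2)*(u + 1)*(u - 1)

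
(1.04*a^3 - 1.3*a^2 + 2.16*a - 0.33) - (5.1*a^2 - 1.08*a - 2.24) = 1.04*a^3 - 6.4*a^2 + 3.24*a + 1.91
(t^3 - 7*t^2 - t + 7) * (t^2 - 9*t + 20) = t^5 - 16*t^4 + 82*t^3 - 124*t^2 - 83*t + 140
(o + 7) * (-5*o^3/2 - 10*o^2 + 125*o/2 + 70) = -5*o^4/2 - 55*o^3/2 - 15*o^2/2 + 1015*o/2 + 490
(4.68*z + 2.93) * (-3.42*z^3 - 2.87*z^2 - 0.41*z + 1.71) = -16.0056*z^4 - 23.4522*z^3 - 10.3279*z^2 + 6.8015*z + 5.0103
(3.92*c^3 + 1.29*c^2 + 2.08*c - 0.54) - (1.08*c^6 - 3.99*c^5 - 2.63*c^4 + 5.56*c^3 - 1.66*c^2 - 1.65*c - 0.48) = -1.08*c^6 + 3.99*c^5 + 2.63*c^4 - 1.64*c^3 + 2.95*c^2 + 3.73*c - 0.0600000000000001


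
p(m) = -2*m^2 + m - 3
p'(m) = 1 - 4*m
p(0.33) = -2.89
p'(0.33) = -0.32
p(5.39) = -55.71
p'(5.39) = -20.56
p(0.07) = -2.94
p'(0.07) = 0.72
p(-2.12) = -14.11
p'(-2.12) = 9.48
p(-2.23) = -15.18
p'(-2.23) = 9.92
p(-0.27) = -3.42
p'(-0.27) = 2.08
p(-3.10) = -25.32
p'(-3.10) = 13.40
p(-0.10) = -3.12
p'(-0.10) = 1.40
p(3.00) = -18.00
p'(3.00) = -11.00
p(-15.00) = -468.00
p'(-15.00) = 61.00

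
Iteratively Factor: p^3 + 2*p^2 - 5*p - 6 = (p - 2)*(p^2 + 4*p + 3) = (p - 2)*(p + 1)*(p + 3)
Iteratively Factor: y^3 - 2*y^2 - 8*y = (y + 2)*(y^2 - 4*y) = y*(y + 2)*(y - 4)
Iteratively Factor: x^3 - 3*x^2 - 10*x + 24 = (x + 3)*(x^2 - 6*x + 8) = (x - 2)*(x + 3)*(x - 4)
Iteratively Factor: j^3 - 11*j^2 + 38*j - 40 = (j - 5)*(j^2 - 6*j + 8) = (j - 5)*(j - 4)*(j - 2)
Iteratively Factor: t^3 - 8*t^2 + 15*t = (t - 5)*(t^2 - 3*t) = t*(t - 5)*(t - 3)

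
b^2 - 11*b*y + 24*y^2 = (b - 8*y)*(b - 3*y)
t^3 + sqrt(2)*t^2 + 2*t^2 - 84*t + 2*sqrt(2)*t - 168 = (t + 2)*(t - 6*sqrt(2))*(t + 7*sqrt(2))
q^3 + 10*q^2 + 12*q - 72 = (q - 2)*(q + 6)^2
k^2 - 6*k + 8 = (k - 4)*(k - 2)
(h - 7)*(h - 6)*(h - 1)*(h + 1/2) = h^4 - 27*h^3/2 + 48*h^2 - 29*h/2 - 21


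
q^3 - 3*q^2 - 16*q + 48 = (q - 4)*(q - 3)*(q + 4)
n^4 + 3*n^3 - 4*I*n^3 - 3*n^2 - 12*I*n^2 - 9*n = n*(n + 3)*(n - 3*I)*(n - I)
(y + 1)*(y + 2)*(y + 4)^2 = y^4 + 11*y^3 + 42*y^2 + 64*y + 32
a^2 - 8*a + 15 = (a - 5)*(a - 3)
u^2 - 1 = (u - 1)*(u + 1)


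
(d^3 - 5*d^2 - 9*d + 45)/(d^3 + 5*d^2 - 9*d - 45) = (d - 5)/(d + 5)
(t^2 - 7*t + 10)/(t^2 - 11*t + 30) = (t - 2)/(t - 6)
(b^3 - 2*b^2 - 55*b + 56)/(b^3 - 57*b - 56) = (b - 1)/(b + 1)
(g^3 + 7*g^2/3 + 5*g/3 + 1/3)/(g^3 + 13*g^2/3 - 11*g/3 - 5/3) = (g^2 + 2*g + 1)/(g^2 + 4*g - 5)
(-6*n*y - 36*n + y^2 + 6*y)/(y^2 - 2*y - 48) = (-6*n + y)/(y - 8)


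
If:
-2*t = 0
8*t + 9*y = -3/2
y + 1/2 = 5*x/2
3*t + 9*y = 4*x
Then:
No Solution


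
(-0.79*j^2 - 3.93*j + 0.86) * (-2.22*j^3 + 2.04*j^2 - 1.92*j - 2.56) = 1.7538*j^5 + 7.113*j^4 - 8.4096*j^3 + 11.3224*j^2 + 8.4096*j - 2.2016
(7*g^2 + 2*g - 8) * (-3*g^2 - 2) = -21*g^4 - 6*g^3 + 10*g^2 - 4*g + 16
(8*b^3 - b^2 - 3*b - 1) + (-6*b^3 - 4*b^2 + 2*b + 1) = 2*b^3 - 5*b^2 - b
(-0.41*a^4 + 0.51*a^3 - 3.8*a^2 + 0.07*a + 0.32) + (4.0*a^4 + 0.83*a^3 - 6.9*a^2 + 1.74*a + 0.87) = 3.59*a^4 + 1.34*a^3 - 10.7*a^2 + 1.81*a + 1.19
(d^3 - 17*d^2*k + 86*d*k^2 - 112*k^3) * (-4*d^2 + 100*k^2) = -4*d^5 + 68*d^4*k - 244*d^3*k^2 - 1252*d^2*k^3 + 8600*d*k^4 - 11200*k^5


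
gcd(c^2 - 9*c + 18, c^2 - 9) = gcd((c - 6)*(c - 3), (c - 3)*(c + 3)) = c - 3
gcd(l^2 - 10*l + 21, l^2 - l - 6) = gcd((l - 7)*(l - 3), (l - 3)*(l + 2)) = l - 3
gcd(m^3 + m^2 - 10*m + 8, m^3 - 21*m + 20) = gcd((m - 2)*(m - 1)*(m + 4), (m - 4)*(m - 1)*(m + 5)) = m - 1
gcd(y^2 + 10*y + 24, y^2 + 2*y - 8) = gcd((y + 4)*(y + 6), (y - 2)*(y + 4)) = y + 4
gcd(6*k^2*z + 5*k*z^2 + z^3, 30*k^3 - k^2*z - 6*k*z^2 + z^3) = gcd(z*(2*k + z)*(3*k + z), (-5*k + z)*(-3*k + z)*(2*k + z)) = 2*k + z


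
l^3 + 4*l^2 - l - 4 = (l - 1)*(l + 1)*(l + 4)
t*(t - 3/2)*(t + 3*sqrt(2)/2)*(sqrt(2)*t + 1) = sqrt(2)*t^4 - 3*sqrt(2)*t^3/2 + 4*t^3 - 6*t^2 + 3*sqrt(2)*t^2/2 - 9*sqrt(2)*t/4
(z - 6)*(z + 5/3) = z^2 - 13*z/3 - 10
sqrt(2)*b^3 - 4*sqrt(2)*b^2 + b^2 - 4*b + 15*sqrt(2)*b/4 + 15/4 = (b - 5/2)*(b - 3/2)*(sqrt(2)*b + 1)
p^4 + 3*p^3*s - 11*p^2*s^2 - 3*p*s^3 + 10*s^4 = (p - 2*s)*(p - s)*(p + s)*(p + 5*s)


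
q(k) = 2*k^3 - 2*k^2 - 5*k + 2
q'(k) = 6*k^2 - 4*k - 5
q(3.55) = 48.52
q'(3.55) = 56.42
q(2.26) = 3.57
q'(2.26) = 16.61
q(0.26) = 0.60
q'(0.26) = -5.63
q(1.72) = -2.34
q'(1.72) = 5.87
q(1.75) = -2.16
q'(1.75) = 6.38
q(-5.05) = -281.33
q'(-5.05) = 168.22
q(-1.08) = 2.55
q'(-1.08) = 6.32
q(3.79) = 63.20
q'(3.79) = 66.02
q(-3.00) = -55.00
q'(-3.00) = 61.00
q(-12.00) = -3682.00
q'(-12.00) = 907.00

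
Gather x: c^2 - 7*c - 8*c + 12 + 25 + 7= c^2 - 15*c + 44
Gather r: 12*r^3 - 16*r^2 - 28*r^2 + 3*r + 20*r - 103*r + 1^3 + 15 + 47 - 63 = 12*r^3 - 44*r^2 - 80*r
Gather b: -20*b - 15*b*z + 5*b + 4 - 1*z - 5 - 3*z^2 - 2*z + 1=b*(-15*z - 15) - 3*z^2 - 3*z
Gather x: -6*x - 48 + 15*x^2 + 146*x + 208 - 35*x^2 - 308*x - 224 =-20*x^2 - 168*x - 64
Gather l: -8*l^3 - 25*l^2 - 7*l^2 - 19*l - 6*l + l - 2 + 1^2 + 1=-8*l^3 - 32*l^2 - 24*l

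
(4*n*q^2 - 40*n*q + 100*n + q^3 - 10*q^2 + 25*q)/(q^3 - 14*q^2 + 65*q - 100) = (4*n + q)/(q - 4)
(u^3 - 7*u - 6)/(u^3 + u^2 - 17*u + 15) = (u^2 + 3*u + 2)/(u^2 + 4*u - 5)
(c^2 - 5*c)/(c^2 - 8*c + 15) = c/(c - 3)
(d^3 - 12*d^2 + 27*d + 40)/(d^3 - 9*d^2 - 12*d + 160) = (d + 1)/(d + 4)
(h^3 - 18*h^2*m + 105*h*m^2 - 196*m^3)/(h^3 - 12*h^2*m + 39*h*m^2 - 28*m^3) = (h - 7*m)/(h - m)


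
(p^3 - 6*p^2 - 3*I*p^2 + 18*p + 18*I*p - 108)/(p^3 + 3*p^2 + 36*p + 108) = (p^2 + p*(-6 + 3*I) - 18*I)/(p^2 + p*(3 + 6*I) + 18*I)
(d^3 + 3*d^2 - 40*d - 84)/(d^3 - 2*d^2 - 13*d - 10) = (d^2 + d - 42)/(d^2 - 4*d - 5)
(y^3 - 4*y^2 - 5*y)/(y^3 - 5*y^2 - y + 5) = y/(y - 1)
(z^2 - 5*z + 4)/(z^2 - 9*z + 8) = (z - 4)/(z - 8)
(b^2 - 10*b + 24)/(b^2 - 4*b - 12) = (b - 4)/(b + 2)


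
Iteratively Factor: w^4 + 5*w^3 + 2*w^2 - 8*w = (w)*(w^3 + 5*w^2 + 2*w - 8) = w*(w + 2)*(w^2 + 3*w - 4) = w*(w + 2)*(w + 4)*(w - 1)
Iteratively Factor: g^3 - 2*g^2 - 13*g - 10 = (g - 5)*(g^2 + 3*g + 2) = (g - 5)*(g + 1)*(g + 2)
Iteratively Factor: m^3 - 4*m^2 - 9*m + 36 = (m - 3)*(m^2 - m - 12) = (m - 4)*(m - 3)*(m + 3)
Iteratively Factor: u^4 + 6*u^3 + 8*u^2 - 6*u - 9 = (u + 1)*(u^3 + 5*u^2 + 3*u - 9) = (u + 1)*(u + 3)*(u^2 + 2*u - 3) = (u + 1)*(u + 3)^2*(u - 1)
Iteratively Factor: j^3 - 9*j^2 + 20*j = (j)*(j^2 - 9*j + 20) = j*(j - 5)*(j - 4)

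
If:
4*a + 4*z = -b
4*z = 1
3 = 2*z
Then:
No Solution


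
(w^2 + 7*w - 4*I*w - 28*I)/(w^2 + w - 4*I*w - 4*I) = (w + 7)/(w + 1)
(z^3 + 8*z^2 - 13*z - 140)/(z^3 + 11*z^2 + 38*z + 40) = (z^2 + 3*z - 28)/(z^2 + 6*z + 8)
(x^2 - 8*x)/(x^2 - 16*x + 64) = x/(x - 8)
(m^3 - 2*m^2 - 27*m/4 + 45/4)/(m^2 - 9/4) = (2*m^2 - m - 15)/(2*m + 3)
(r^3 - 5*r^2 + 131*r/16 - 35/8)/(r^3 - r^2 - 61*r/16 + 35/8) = (r - 2)/(r + 2)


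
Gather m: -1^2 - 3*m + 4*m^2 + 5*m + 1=4*m^2 + 2*m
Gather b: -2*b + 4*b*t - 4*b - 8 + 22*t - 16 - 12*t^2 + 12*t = b*(4*t - 6) - 12*t^2 + 34*t - 24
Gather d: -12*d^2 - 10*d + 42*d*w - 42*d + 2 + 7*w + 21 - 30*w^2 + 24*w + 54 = -12*d^2 + d*(42*w - 52) - 30*w^2 + 31*w + 77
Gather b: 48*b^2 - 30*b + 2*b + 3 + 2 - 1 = 48*b^2 - 28*b + 4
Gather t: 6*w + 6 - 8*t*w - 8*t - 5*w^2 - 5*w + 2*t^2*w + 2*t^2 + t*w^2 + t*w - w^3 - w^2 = t^2*(2*w + 2) + t*(w^2 - 7*w - 8) - w^3 - 6*w^2 + w + 6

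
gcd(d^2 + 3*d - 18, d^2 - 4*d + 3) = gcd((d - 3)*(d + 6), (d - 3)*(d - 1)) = d - 3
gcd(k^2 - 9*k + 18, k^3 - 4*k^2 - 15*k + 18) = k - 6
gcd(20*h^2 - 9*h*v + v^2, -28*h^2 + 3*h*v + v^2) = -4*h + v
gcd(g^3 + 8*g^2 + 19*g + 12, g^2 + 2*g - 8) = g + 4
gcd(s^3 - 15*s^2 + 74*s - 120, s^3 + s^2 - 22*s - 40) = s - 5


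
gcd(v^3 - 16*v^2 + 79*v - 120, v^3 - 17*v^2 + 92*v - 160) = v^2 - 13*v + 40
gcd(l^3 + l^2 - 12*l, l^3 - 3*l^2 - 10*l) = l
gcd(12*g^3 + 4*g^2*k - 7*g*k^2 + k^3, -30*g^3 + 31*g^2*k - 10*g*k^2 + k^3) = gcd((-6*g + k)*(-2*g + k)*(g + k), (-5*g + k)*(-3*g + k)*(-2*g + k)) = 2*g - k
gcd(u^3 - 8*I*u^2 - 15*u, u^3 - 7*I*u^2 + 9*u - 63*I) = u - 3*I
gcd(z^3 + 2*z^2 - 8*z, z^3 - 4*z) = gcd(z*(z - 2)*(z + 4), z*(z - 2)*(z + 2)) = z^2 - 2*z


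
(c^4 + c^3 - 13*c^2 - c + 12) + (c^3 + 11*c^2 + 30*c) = c^4 + 2*c^3 - 2*c^2 + 29*c + 12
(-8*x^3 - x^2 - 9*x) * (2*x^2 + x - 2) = -16*x^5 - 10*x^4 - 3*x^3 - 7*x^2 + 18*x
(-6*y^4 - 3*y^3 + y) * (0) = 0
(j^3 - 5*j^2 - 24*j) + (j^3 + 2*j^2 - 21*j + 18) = 2*j^3 - 3*j^2 - 45*j + 18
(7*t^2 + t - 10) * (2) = 14*t^2 + 2*t - 20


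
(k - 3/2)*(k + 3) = k^2 + 3*k/2 - 9/2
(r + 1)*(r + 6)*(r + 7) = r^3 + 14*r^2 + 55*r + 42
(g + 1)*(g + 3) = g^2 + 4*g + 3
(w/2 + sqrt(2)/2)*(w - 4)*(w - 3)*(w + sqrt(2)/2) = w^4/2 - 7*w^3/2 + 3*sqrt(2)*w^3/4 - 21*sqrt(2)*w^2/4 + 13*w^2/2 - 7*w/2 + 9*sqrt(2)*w + 6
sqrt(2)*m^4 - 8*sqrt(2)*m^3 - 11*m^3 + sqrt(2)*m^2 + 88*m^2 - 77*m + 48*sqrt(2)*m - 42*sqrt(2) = (m - 7)*(m - 1)*(m - 6*sqrt(2))*(sqrt(2)*m + 1)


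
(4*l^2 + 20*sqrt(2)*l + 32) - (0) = 4*l^2 + 20*sqrt(2)*l + 32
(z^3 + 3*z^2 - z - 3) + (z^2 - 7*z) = z^3 + 4*z^2 - 8*z - 3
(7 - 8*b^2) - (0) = 7 - 8*b^2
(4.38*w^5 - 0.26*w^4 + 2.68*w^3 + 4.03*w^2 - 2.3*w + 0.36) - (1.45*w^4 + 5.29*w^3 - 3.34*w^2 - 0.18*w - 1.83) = 4.38*w^5 - 1.71*w^4 - 2.61*w^3 + 7.37*w^2 - 2.12*w + 2.19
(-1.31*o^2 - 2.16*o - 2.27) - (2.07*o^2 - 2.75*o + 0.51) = -3.38*o^2 + 0.59*o - 2.78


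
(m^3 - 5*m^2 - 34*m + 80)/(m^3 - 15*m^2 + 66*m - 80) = (m + 5)/(m - 5)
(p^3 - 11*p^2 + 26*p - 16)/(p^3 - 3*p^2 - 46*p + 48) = (p - 2)/(p + 6)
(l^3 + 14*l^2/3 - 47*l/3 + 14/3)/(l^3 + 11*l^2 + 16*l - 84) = (l - 1/3)/(l + 6)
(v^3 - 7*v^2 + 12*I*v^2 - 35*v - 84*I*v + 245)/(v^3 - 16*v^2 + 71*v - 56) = (v^2 + 12*I*v - 35)/(v^2 - 9*v + 8)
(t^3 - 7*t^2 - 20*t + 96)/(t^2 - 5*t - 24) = (t^2 + t - 12)/(t + 3)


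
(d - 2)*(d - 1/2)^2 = d^3 - 3*d^2 + 9*d/4 - 1/2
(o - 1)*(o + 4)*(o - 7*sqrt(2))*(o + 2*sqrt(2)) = o^4 - 5*sqrt(2)*o^3 + 3*o^3 - 32*o^2 - 15*sqrt(2)*o^2 - 84*o + 20*sqrt(2)*o + 112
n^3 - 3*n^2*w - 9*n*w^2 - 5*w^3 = (n - 5*w)*(n + w)^2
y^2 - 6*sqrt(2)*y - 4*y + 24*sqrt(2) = (y - 4)*(y - 6*sqrt(2))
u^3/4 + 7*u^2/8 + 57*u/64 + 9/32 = (u/4 + 1/2)*(u + 3/4)^2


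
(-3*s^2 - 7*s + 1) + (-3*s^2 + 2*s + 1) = -6*s^2 - 5*s + 2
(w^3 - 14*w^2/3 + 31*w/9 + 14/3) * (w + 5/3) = w^4 - 3*w^3 - 13*w^2/3 + 281*w/27 + 70/9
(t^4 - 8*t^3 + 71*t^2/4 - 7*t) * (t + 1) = t^5 - 7*t^4 + 39*t^3/4 + 43*t^2/4 - 7*t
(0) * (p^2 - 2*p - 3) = 0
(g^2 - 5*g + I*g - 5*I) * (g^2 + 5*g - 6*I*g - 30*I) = g^4 - 5*I*g^3 - 19*g^2 + 125*I*g - 150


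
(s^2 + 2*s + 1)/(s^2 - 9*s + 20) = (s^2 + 2*s + 1)/(s^2 - 9*s + 20)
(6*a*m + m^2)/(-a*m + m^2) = (-6*a - m)/(a - m)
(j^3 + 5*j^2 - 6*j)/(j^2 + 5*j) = (j^2 + 5*j - 6)/(j + 5)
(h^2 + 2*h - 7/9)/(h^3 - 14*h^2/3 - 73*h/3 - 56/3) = (h - 1/3)/(h^2 - 7*h - 8)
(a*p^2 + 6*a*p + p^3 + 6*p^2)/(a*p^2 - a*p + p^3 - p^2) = (p + 6)/(p - 1)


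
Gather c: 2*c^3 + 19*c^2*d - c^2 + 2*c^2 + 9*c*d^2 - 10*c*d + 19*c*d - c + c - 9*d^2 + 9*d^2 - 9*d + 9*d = 2*c^3 + c^2*(19*d + 1) + c*(9*d^2 + 9*d)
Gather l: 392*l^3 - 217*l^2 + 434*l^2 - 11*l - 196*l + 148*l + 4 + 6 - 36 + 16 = 392*l^3 + 217*l^2 - 59*l - 10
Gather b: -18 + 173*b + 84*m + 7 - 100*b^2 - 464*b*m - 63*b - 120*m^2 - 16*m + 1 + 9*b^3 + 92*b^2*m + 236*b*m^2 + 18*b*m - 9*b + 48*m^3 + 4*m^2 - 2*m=9*b^3 + b^2*(92*m - 100) + b*(236*m^2 - 446*m + 101) + 48*m^3 - 116*m^2 + 66*m - 10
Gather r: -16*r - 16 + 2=-16*r - 14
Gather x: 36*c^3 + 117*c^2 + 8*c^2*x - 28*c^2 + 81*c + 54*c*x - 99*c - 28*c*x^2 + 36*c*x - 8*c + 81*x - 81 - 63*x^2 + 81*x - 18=36*c^3 + 89*c^2 - 26*c + x^2*(-28*c - 63) + x*(8*c^2 + 90*c + 162) - 99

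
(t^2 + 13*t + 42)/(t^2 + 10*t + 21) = (t + 6)/(t + 3)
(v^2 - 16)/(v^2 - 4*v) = (v + 4)/v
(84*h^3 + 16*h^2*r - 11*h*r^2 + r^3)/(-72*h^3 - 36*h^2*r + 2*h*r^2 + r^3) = (-7*h + r)/(6*h + r)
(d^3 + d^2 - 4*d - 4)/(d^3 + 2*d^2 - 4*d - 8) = (d + 1)/(d + 2)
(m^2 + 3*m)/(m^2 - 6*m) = (m + 3)/(m - 6)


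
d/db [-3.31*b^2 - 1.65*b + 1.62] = -6.62*b - 1.65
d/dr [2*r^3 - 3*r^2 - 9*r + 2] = 6*r^2 - 6*r - 9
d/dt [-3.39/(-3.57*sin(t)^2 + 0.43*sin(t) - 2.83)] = (1.4577 - 24.2046*sin(t))*cos(t)/(3.57*sin(t)^2 - 0.43*sin(t) + 2.83)^2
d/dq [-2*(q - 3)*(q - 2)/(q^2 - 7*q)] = 4*(q^2 + 6*q - 21)/(q^2*(q^2 - 14*q + 49))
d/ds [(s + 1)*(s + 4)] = 2*s + 5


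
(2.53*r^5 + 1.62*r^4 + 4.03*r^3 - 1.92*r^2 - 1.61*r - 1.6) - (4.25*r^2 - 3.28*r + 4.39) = 2.53*r^5 + 1.62*r^4 + 4.03*r^3 - 6.17*r^2 + 1.67*r - 5.99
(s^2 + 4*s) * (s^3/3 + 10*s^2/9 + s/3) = s^5/3 + 22*s^4/9 + 43*s^3/9 + 4*s^2/3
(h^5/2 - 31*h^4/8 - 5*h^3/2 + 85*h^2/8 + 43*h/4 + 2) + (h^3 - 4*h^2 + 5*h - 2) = h^5/2 - 31*h^4/8 - 3*h^3/2 + 53*h^2/8 + 63*h/4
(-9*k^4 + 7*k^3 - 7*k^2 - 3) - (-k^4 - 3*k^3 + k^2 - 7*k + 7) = -8*k^4 + 10*k^3 - 8*k^2 + 7*k - 10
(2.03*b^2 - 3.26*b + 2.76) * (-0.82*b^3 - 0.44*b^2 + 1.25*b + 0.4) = -1.6646*b^5 + 1.78*b^4 + 1.7087*b^3 - 4.4774*b^2 + 2.146*b + 1.104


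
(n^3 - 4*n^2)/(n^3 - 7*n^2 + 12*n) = n/(n - 3)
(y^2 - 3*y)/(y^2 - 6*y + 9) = y/(y - 3)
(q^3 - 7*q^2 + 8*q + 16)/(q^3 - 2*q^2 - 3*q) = (q^2 - 8*q + 16)/(q*(q - 3))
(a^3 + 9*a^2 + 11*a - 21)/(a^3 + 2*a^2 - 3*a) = (a + 7)/a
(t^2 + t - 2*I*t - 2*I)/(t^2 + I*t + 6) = (t + 1)/(t + 3*I)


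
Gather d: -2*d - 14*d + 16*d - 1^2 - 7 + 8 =0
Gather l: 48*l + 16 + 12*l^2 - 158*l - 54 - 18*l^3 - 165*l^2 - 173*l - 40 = -18*l^3 - 153*l^2 - 283*l - 78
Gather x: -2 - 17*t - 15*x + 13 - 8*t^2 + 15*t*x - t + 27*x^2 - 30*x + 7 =-8*t^2 - 18*t + 27*x^2 + x*(15*t - 45) + 18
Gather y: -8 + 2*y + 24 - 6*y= 16 - 4*y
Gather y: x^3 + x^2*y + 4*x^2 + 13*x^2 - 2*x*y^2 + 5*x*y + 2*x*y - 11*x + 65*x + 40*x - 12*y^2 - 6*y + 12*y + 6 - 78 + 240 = x^3 + 17*x^2 + 94*x + y^2*(-2*x - 12) + y*(x^2 + 7*x + 6) + 168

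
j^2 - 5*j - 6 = (j - 6)*(j + 1)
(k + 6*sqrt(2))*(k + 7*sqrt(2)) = k^2 + 13*sqrt(2)*k + 84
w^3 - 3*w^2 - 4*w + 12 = (w - 3)*(w - 2)*(w + 2)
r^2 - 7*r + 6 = (r - 6)*(r - 1)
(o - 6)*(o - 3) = o^2 - 9*o + 18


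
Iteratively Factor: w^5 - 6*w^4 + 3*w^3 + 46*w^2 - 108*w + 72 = (w - 3)*(w^4 - 3*w^3 - 6*w^2 + 28*w - 24) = (w - 3)*(w - 2)*(w^3 - w^2 - 8*w + 12) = (w - 3)*(w - 2)^2*(w^2 + w - 6) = (w - 3)*(w - 2)^2*(w + 3)*(w - 2)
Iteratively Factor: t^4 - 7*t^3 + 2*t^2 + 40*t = (t - 5)*(t^3 - 2*t^2 - 8*t) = (t - 5)*(t + 2)*(t^2 - 4*t) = t*(t - 5)*(t + 2)*(t - 4)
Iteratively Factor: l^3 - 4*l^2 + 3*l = (l)*(l^2 - 4*l + 3) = l*(l - 1)*(l - 3)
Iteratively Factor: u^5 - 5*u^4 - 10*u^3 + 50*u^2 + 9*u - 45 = (u + 3)*(u^4 - 8*u^3 + 14*u^2 + 8*u - 15) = (u - 3)*(u + 3)*(u^3 - 5*u^2 - u + 5) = (u - 3)*(u - 1)*(u + 3)*(u^2 - 4*u - 5) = (u - 5)*(u - 3)*(u - 1)*(u + 3)*(u + 1)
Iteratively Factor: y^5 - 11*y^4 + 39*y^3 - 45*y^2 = (y - 3)*(y^4 - 8*y^3 + 15*y^2) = (y - 3)^2*(y^3 - 5*y^2) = y*(y - 3)^2*(y^2 - 5*y) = y^2*(y - 3)^2*(y - 5)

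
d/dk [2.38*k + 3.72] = 2.38000000000000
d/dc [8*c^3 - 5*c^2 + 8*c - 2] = 24*c^2 - 10*c + 8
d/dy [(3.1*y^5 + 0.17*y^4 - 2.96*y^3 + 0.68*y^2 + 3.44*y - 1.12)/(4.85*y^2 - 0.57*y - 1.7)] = (45.105*y^6 - 5.419*y^5 - 40.9967*y^4 + 2.2184*y^3 - 1.9756*y^2 + 8.552*y - 6.4864)/(23.5225*y^4 - 5.529*y^3 - 16.1651*y^2 + 1.938*y + 2.89)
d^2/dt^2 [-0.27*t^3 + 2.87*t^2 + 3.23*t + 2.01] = 5.74 - 1.62*t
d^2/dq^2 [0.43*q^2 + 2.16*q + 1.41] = 0.860000000000000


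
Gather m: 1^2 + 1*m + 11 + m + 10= 2*m + 22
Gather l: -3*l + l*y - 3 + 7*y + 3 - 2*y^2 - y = l*(y - 3) - 2*y^2 + 6*y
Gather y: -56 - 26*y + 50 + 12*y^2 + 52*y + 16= 12*y^2 + 26*y + 10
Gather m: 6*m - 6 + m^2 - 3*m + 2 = m^2 + 3*m - 4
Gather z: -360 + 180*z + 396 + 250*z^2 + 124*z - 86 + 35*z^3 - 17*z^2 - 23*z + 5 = 35*z^3 + 233*z^2 + 281*z - 45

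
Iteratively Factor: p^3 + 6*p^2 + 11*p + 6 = (p + 1)*(p^2 + 5*p + 6) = (p + 1)*(p + 3)*(p + 2)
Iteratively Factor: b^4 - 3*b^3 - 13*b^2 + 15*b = (b + 3)*(b^3 - 6*b^2 + 5*b) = b*(b + 3)*(b^2 - 6*b + 5) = b*(b - 5)*(b + 3)*(b - 1)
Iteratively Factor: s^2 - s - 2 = (s + 1)*(s - 2)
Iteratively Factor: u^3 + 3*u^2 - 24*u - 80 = (u + 4)*(u^2 - u - 20) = (u + 4)^2*(u - 5)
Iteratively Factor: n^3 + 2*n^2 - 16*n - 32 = (n - 4)*(n^2 + 6*n + 8) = (n - 4)*(n + 4)*(n + 2)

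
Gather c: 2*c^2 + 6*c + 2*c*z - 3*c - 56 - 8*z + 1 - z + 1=2*c^2 + c*(2*z + 3) - 9*z - 54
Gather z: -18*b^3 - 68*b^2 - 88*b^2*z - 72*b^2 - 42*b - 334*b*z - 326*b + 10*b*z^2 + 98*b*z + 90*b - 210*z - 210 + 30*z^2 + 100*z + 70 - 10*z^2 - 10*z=-18*b^3 - 140*b^2 - 278*b + z^2*(10*b + 20) + z*(-88*b^2 - 236*b - 120) - 140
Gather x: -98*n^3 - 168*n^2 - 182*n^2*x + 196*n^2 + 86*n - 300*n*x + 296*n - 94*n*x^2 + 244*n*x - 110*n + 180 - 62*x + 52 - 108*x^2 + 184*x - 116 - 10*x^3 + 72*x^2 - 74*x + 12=-98*n^3 + 28*n^2 + 272*n - 10*x^3 + x^2*(-94*n - 36) + x*(-182*n^2 - 56*n + 48) + 128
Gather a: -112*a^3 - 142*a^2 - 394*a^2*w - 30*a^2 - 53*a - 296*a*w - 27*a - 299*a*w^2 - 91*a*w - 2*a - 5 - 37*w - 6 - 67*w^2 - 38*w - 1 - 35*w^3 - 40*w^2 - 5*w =-112*a^3 + a^2*(-394*w - 172) + a*(-299*w^2 - 387*w - 82) - 35*w^3 - 107*w^2 - 80*w - 12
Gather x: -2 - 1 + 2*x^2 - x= 2*x^2 - x - 3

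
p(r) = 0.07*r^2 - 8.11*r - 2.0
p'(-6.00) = -8.95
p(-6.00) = 49.18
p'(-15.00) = -10.21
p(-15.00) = 135.40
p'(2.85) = -7.71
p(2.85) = -24.54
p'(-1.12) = -8.27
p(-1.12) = 7.17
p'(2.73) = -7.73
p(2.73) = -23.62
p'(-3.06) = -8.54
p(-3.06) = 23.47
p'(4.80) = -7.44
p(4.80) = -39.32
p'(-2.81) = -8.50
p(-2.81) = 21.34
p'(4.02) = -7.55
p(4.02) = -33.47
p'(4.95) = -7.42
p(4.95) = -40.43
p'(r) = 0.14*r - 8.11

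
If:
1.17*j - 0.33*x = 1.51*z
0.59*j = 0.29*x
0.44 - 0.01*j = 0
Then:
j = 44.00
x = 89.52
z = 14.53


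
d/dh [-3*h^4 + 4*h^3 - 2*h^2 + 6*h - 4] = -12*h^3 + 12*h^2 - 4*h + 6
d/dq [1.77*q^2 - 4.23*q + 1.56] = 3.54*q - 4.23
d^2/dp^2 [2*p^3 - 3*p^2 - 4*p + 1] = 12*p - 6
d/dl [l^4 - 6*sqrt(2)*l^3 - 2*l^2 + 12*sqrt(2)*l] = 4*l^3 - 18*sqrt(2)*l^2 - 4*l + 12*sqrt(2)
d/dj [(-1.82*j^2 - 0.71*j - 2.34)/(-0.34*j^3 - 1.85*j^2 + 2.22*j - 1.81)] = (-0.6188*j^4 - 0.4828*j^3 - 7.7407*j^2 - 2.0696*j + 6.4799)/(0.1156*j^6 + 1.258*j^5 + 1.9129*j^4 - 6.9832*j^3 + 11.6254*j^2 - 8.0364*j + 3.2761)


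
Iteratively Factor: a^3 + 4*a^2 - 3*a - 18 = (a + 3)*(a^2 + a - 6) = (a - 2)*(a + 3)*(a + 3)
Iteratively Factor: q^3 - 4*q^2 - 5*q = (q + 1)*(q^2 - 5*q) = (q - 5)*(q + 1)*(q)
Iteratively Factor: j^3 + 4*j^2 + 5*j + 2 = (j + 1)*(j^2 + 3*j + 2) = (j + 1)^2*(j + 2)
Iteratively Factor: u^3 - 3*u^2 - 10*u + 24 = (u + 3)*(u^2 - 6*u + 8) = (u - 4)*(u + 3)*(u - 2)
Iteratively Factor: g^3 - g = (g + 1)*(g^2 - g) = (g - 1)*(g + 1)*(g)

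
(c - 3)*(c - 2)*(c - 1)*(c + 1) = c^4 - 5*c^3 + 5*c^2 + 5*c - 6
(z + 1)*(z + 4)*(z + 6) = z^3 + 11*z^2 + 34*z + 24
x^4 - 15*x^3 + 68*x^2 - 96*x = x*(x - 8)*(x - 4)*(x - 3)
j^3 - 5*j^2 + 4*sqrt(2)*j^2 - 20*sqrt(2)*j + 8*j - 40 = (j - 5)*(j + 2*sqrt(2))^2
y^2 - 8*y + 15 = (y - 5)*(y - 3)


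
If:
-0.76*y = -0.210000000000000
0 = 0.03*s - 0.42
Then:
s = 14.00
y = 0.28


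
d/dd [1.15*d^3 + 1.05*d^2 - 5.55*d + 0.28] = 3.45*d^2 + 2.1*d - 5.55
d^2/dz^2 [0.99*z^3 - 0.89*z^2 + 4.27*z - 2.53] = 5.94*z - 1.78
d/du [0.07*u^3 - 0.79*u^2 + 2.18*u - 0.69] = 0.21*u^2 - 1.58*u + 2.18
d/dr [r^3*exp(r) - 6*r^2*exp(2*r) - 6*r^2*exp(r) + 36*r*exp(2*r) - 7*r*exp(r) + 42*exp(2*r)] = (r^3 - 12*r^2*exp(r) - 3*r^2 + 60*r*exp(r) - 19*r + 120*exp(r) - 7)*exp(r)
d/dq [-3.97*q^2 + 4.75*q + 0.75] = 4.75 - 7.94*q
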